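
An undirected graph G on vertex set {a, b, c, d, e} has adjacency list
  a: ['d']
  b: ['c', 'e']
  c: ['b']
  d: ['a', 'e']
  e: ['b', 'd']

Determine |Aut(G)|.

2

The degree sequence is [1, 2, 1, 2, 2]; the two degree-1 vertices a and c are the ends of a path, so G = P_5. The only nontrivial automorphism of a path is the end-to-end reflection, so Aut(G) ≅ Z_2.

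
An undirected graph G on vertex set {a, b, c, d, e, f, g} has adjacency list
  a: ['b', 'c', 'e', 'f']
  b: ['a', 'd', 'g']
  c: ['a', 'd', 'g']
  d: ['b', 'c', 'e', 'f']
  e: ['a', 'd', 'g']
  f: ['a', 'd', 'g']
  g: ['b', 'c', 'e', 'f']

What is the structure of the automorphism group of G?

S_4 × S_3

The vertices split by degree into {a, d, g} (degree 4) and {b, c, e, f} (degree 3); every edge runs between the two parts, so G is the complete bipartite graph K_{3,4}. The parts have unequal sizes, so no automorphism swaps them; each part is permuted independently, giving S_4 × S_3 of order 4!·3! = 144.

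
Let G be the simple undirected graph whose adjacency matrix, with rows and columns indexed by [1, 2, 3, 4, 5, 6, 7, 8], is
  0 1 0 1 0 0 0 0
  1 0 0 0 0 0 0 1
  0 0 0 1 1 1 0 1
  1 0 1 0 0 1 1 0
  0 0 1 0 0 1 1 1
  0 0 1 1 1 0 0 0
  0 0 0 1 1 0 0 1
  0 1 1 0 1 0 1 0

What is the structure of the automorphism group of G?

The degree sequence is [2, 2, 4, 4, 4, 3, 3, 4]. Checking the degree-preserving permutations of the vertex set shows that none except the identity preserves every edge, so Aut(G) is trivial.

1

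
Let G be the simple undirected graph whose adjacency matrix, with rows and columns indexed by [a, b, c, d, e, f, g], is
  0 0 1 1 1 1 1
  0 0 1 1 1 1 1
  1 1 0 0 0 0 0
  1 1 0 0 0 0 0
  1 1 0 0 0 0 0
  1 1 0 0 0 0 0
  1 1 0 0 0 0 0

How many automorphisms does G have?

240

The vertices split by degree into {a, b} (degree 5) and {c, d, e, f, g} (degree 2); every edge runs between the two parts, so G is the complete bipartite graph K_{2,5}. Automorphisms preserve the bipartition setwise (since the parts differ in size) and act as S_5 × S_2 within it; |Aut| = 240.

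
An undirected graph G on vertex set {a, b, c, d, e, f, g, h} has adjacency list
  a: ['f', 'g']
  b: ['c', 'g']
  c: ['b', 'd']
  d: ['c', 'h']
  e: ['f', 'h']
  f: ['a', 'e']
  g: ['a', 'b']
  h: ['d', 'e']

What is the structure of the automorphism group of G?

the dihedral group of order 16

G is 2-regular and connected on 8 vertices, i.e. the cycle C_8. C_8 has 8 rotations and 8 reflections, so Aut(C_8) ≅ D_8 of order 16.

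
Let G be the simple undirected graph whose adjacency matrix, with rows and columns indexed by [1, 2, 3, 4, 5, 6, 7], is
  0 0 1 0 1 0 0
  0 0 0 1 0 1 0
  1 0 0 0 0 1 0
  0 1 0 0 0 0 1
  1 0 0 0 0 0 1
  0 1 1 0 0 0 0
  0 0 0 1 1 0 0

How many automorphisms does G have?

G is 2-regular and connected on 7 vertices, i.e. the cycle C_7. The automorphisms of the 7-cycle are exactly the symmetries of a regular 7-gon: the dihedral group D_7, |D_7| = 14.

14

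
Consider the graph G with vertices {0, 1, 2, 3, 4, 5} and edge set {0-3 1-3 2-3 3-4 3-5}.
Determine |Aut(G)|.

120

Vertex 3 has degree 5 and every other vertex has degree 1, so G is the star K_{1,5} with centre 3. The 5 leaves are pairwise interchangeable while the centre is fixed, giving Aut(G) = S_5.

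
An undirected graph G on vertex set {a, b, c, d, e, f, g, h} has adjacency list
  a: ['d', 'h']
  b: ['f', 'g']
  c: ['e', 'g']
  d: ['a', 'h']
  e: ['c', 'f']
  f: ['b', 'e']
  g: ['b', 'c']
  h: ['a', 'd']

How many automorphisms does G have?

G has two connected components, {b, c, e, f, g} and {a, d, h}; each is 2-regular, so G = C_5 ⊔ C_3. The components are non-isomorphic (different sizes), so Aut(G) = Aut(C_3) × Aut(C_5) = D_3 × D_5 of order 6·10 = 60.

60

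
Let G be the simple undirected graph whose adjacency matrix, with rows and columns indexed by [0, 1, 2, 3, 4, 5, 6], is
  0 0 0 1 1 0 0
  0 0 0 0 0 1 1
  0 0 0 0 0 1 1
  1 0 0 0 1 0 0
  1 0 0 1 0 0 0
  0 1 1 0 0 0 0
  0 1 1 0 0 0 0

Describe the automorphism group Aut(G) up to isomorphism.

D_3 × D_4

G has two connected components, {1, 2, 5, 6} and {0, 3, 4}; each is 2-regular, so G = C_4 ⊔ C_3. The components are non-isomorphic (different sizes), so Aut(G) = Aut(C_3) × Aut(C_4) = D_3 × D_4 of order 6·8 = 48.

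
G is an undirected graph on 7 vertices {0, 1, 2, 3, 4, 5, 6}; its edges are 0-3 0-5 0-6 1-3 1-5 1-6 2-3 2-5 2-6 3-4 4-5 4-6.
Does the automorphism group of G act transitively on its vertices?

No

Automorphisms preserve degree, but G has vertices of degree 3 and vertices of degree 4; no automorphism maps one to the other, so G is not vertex-transitive.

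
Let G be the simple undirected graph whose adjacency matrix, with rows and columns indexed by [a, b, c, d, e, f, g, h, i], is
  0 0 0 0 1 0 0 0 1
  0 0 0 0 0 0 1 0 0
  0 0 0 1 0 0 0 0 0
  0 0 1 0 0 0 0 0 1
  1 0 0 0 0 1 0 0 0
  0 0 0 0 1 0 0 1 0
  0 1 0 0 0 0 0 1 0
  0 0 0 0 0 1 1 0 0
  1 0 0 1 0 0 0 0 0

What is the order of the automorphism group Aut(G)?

The degree sequence is [2, 1, 1, 2, 2, 2, 2, 2, 2]; the two degree-1 vertices b and c are the ends of a path, so G = P_9. The only nontrivial automorphism of a path is the end-to-end reflection, so Aut(G) ≅ Z_2.

2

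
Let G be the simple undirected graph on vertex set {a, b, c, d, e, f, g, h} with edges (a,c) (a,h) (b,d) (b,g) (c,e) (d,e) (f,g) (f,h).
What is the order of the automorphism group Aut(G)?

16

Every vertex has degree 2 and the graph is connected, so G is the 8-cycle C_8. C_8 has 8 rotations and 8 reflections, so Aut(C_8) ≅ D_8 of order 16.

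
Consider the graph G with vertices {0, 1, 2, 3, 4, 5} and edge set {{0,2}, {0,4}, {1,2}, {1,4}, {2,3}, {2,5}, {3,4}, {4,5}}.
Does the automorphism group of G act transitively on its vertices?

No

Automorphisms preserve degree, but G has vertices of degree 2 and vertices of degree 4; no automorphism maps one to the other, so G is not vertex-transitive.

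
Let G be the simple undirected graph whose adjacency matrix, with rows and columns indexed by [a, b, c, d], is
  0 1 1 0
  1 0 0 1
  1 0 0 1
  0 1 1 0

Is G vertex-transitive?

G is 2-regular and bipartite on 2^2 = 4 vertices with girth 4; it is the hypercube graph Q_2. Aut(Q_2) consists of the signed permutations of the 2 coordinate axes: 2! permutations times 2^2 sign flips, so |Aut| = 2^2·2! = 8. Under this action every vertex can be carried to every other, so G is vertex-transitive.

Yes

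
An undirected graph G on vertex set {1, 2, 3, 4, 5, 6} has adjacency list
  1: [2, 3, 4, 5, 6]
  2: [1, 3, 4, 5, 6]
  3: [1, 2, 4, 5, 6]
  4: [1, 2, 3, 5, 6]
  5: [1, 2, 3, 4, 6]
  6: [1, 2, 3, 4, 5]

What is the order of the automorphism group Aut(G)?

720

All 6 vertices are pairwise adjacent: G = K_6. Every bijection on the vertex set is an automorphism of K_6; hence Aut(K_6) ≅ S_6, order 720.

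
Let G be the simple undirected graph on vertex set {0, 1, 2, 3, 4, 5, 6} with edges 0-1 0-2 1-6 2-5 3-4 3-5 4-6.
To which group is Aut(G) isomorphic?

Every vertex has degree 2 and the graph is connected, so G is the 7-cycle C_7. C_7 has 7 rotations and 7 reflections, so Aut(C_7) ≅ D_7 of order 14.

the dihedral group of order 14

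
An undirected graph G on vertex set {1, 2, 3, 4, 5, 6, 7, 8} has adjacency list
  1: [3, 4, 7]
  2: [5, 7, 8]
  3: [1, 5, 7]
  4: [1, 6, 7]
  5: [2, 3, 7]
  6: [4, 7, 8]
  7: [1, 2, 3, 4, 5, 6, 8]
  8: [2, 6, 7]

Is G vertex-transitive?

Vertex 7 is the only vertex of degree 7, so every automorphism fixes it; G is not vertex-transitive.

No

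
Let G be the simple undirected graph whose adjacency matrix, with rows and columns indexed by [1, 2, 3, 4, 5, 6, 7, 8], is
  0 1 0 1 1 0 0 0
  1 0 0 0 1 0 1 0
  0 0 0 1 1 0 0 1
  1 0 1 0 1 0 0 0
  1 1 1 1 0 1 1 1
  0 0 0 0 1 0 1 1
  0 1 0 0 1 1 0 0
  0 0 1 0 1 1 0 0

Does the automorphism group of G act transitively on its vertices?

No

Vertex 5 is the only vertex of degree 7, so every automorphism fixes it; G is not vertex-transitive.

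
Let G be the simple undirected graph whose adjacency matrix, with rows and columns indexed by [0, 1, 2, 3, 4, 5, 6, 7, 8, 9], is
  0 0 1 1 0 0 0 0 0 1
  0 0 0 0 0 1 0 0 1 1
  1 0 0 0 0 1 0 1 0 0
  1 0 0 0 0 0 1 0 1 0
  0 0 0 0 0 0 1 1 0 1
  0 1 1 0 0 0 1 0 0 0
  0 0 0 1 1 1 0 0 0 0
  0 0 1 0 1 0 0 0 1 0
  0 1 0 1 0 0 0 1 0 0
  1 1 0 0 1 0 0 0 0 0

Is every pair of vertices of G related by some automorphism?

Yes

G is 3-regular on 10 vertices with no triangles and no 4-cycles (girth 5): this is the Petersen graph. Viewing the Petersen graph as the Kneser graph K(5,2) — vertices are 2-subsets of {1,…,5}, edges join disjoint pairs — its automorphisms are exactly the permutations of the 5-element set, so Aut ≅ S_5 of order 120. This group acts transitively on the 10 vertices.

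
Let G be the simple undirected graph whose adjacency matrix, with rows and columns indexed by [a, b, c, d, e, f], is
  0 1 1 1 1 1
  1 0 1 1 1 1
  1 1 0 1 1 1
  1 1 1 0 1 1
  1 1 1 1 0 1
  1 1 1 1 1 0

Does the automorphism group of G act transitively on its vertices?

Yes

Every vertex has degree 5, so G is the complete graph K_6. Every bijection on the vertex set is an automorphism of K_6; hence Aut(K_6) ≅ S_6, order 720. This group acts transitively on the 6 vertices.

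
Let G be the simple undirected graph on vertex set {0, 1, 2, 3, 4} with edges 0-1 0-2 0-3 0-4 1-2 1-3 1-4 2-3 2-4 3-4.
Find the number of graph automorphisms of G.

All 5 vertices are pairwise adjacent: G = K_5. Any permutation of the 5 vertices preserves K_5, so Aut(K_5) = S_5 of order 5! = 120.

120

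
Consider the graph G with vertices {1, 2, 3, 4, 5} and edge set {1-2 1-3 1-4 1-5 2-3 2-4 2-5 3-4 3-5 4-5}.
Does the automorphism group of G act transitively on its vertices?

Yes

Every vertex has degree 4, so G is the complete graph K_5. Every bijection on the vertex set is an automorphism of K_5; hence Aut(K_5) ≅ S_5, order 120. Under this action every vertex can be carried to every other, so G is vertex-transitive.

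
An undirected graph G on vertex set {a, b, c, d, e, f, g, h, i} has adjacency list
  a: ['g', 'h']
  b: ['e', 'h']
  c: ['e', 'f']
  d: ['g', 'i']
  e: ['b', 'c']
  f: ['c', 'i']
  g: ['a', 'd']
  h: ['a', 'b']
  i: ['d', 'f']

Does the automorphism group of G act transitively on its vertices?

Every vertex has degree 2 and the graph is connected, so G is the 9-cycle C_9. The automorphisms of the 9-cycle are exactly the symmetries of a regular 9-gon: the dihedral group D_9, |D_9| = 18. Under this action every vertex can be carried to every other, so G is vertex-transitive.

Yes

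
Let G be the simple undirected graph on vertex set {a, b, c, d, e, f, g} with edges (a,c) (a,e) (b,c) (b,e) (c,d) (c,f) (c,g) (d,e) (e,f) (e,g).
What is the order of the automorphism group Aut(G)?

The vertices split by degree into {c, e} (degree 5) and {a, b, d, f, g} (degree 2); every edge runs between the two parts, so G is the complete bipartite graph K_{2,5}. Automorphisms preserve the bipartition setwise (since the parts differ in size) and act as S_5 × S_2 within it; |Aut| = 240.

240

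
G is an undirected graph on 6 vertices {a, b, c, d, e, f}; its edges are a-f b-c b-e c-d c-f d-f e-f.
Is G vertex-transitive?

No

Vertex a is the only vertex of degree 1, so every automorphism fixes it; G is not vertex-transitive.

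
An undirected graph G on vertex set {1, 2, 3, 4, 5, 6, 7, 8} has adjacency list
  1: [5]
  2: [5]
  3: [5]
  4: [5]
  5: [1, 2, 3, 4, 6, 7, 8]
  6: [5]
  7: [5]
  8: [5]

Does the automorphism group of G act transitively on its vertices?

Vertex 5 is the only vertex of degree 7, so every automorphism fixes it; G is not vertex-transitive.

No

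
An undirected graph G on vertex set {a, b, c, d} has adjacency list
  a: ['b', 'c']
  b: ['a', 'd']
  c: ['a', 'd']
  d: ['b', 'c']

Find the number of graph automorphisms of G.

8

G is 2-regular and bipartite on 2^2 = 4 vertices with girth 4; it is the hypercube graph Q_2. Aut(Q_2) consists of the signed permutations of the 2 coordinate axes: 2! permutations times 2^2 sign flips, so |Aut| = 2^2·2! = 8.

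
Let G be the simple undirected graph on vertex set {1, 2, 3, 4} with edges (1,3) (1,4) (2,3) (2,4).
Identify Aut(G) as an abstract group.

G is 2-regular and bipartite on 2^2 = 4 vertices with girth 4; it is the hypercube graph Q_2. Aut(Q_2) consists of the signed permutations of the 2 coordinate axes: 2! permutations times 2^2 sign flips, so |Aut| = 2^2·2! = 8.

Z_2^2 ⋊ S_2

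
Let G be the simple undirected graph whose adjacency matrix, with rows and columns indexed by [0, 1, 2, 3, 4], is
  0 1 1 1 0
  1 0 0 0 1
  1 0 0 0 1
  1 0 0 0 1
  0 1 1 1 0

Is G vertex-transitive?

No

Automorphisms preserve degree, but G has vertices of degree 2 and vertices of degree 3; no automorphism maps one to the other, so G is not vertex-transitive.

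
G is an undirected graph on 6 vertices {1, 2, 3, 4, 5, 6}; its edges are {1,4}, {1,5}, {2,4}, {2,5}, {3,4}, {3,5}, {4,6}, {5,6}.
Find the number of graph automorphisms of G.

48

The vertices split by degree into {4, 5} (degree 4) and {1, 2, 3, 6} (degree 2); every edge runs between the two parts, so G is the complete bipartite graph K_{2,4}. The parts have unequal sizes, so no automorphism swaps them; each part is permuted independently, giving S_4 × S_2 of order 4!·2! = 48.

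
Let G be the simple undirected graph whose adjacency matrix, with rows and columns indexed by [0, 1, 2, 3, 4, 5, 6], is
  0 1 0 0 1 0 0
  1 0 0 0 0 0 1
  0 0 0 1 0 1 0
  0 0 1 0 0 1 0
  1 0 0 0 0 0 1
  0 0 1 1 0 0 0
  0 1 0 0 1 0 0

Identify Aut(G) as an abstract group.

D_4 × D_3

G has two connected components, {0, 1, 4, 6} and {2, 3, 5}; each is 2-regular, so G = C_4 ⊔ C_3. No automorphism exchanges components of different sizes, hence Aut(G) is the direct product D_4 × D_3, order 48.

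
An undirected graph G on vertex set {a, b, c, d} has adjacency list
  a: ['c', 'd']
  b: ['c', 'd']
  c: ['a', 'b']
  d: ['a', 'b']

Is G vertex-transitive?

Yes

G is 2-regular and bipartite with parts {c, d} and {a, b} (each part is independent and every cross-pair is an edge), so G = K_{2,2}. Each part can be permuted independently (S_2 × S_2) and the two equal-size parts can also be swapped, giving (S_2 × S_2) ⋊ Z_2 of order 2·(2!)² = 8. Under this action every vertex can be carried to every other, so G is vertex-transitive.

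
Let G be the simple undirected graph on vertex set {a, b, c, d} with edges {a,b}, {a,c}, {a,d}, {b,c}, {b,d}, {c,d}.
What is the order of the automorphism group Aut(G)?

Every vertex has degree 3, so G is the complete graph K_4. Every bijection on the vertex set is an automorphism of K_4; hence Aut(K_4) ≅ S_4, order 24.

24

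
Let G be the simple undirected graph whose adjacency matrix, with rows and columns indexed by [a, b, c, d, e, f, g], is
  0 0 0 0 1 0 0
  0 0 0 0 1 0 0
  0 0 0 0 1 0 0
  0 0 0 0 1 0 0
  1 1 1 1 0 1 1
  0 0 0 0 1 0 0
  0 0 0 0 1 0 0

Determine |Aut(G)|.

Vertex e has degree 6 and every other vertex has degree 1, so G is the star K_{1,6} with centre e. The 6 leaves are pairwise interchangeable while the centre is fixed, giving Aut(G) = S_6.

720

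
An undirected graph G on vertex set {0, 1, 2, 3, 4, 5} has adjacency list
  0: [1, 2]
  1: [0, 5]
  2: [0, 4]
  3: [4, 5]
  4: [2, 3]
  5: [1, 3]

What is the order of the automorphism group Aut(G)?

G is 2-regular and connected on 6 vertices, i.e. the cycle C_6. The automorphisms of the 6-cycle are exactly the symmetries of a regular 6-gon: the dihedral group D_6, |D_6| = 12.

12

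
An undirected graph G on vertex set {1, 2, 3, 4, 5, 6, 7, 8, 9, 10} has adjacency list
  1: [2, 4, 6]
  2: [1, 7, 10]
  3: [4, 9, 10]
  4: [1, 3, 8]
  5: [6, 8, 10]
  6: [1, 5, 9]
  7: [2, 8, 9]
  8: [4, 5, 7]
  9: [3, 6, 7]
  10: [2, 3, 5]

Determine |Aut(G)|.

120

G is 3-regular on 10 vertices with no triangles and no 4-cycles (girth 5): this is the Petersen graph. Viewing the Petersen graph as the Kneser graph K(5,2) — vertices are 2-subsets of {1,…,5}, edges join disjoint pairs — its automorphisms are exactly the permutations of the 5-element set, so Aut ≅ S_5 of order 120.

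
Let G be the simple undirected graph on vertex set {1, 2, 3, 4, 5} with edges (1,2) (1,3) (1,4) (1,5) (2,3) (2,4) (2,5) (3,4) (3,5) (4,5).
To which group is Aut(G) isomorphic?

All 5 vertices are pairwise adjacent: G = K_5. Any permutation of the 5 vertices preserves K_5, so Aut(K_5) = S_5 of order 5! = 120.

the symmetric group on 5 letters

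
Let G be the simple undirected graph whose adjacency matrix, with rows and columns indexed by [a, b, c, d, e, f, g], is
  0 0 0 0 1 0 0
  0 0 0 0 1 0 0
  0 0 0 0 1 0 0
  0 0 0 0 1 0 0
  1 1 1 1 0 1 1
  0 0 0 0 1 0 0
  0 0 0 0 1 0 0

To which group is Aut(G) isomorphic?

Vertex e has degree 6 and every other vertex has degree 1, so G is the star K_{1,6} with centre e. Any automorphism fixes the centre and permutes the 6 leaves freely, so Aut(G) ≅ S_6 of order 6! = 720.

S_6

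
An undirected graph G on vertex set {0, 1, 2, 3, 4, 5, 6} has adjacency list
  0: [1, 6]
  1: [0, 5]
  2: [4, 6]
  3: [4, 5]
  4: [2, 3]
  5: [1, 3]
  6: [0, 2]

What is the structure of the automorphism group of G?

Every vertex has degree 2 and the graph is connected, so G is the 7-cycle C_7. C_7 has 7 rotations and 7 reflections, so Aut(C_7) ≅ D_7 of order 14.

D_7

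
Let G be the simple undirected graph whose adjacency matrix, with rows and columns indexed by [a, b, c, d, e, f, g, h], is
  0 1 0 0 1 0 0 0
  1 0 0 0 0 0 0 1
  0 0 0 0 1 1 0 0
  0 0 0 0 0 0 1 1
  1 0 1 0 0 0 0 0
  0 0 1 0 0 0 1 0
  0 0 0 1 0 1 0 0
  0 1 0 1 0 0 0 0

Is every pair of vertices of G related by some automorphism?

Yes

G is 2-regular and connected on 8 vertices, i.e. the cycle C_8. C_8 has 8 rotations and 8 reflections, so Aut(C_8) ≅ D_8 of order 16. This group acts transitively on the 8 vertices.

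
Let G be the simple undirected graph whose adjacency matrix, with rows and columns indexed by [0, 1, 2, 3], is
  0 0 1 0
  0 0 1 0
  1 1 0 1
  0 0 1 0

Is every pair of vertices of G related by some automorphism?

Vertex 2 is the only vertex of degree 3, so every automorphism fixes it; G is not vertex-transitive.

No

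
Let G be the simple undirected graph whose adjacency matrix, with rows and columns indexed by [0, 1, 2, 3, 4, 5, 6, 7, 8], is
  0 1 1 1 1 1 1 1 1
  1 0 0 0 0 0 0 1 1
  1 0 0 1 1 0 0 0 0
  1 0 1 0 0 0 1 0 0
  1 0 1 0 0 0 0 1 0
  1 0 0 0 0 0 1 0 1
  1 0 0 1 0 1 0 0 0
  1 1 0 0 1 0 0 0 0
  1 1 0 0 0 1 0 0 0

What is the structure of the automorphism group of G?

Vertex 0 is the unique vertex of degree 8; the remaining 8 vertices each have degree 3 and induce a cycle, so G is the wheel on 9 vertices with hub 0. With the hub fixed, the remaining symmetry is that of the rim cycle C_8, giving the dihedral group D_8.

the dihedral group of order 16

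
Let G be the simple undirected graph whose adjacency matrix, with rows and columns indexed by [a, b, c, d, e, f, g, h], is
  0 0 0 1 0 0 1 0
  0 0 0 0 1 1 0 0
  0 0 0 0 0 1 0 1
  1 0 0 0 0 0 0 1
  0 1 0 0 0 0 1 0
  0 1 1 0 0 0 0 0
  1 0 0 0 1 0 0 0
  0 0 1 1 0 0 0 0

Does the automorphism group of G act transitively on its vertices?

Every vertex has degree 2 and the graph is connected, so G is the 8-cycle C_8. The automorphisms of the 8-cycle are exactly the symmetries of a regular 8-gon: the dihedral group D_8, |D_8| = 16. This group acts transitively on the 8 vertices.

Yes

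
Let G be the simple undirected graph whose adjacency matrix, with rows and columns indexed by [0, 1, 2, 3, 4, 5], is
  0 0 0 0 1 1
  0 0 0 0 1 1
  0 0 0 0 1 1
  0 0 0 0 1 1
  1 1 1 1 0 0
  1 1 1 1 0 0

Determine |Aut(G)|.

The vertices split by degree into {4, 5} (degree 4) and {0, 1, 2, 3} (degree 2); every edge runs between the two parts, so G is the complete bipartite graph K_{2,4}. Automorphisms preserve the bipartition setwise (since the parts differ in size) and act as S_2 × S_4 within it; |Aut| = 48.

48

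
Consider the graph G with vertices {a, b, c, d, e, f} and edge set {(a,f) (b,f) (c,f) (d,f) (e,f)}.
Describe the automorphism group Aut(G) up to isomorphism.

Vertex f has degree 5 and every other vertex has degree 1, so G is the star K_{1,5} with centre f. The 5 leaves are pairwise interchangeable while the centre is fixed, giving Aut(G) = S_5.

S_5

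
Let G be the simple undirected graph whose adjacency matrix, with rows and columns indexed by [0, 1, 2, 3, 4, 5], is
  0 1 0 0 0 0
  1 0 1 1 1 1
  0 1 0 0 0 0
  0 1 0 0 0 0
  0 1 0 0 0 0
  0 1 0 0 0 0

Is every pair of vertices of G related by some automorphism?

No

Vertex 1 is the only vertex of degree 5, so every automorphism fixes it; G is not vertex-transitive.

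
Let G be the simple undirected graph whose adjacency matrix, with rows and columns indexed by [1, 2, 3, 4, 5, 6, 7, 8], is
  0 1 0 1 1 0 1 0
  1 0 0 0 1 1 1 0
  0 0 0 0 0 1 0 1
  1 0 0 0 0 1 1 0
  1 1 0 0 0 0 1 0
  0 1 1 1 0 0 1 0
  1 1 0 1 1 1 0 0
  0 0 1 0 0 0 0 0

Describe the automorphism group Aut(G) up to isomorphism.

the trivial group

The degree sequence is [4, 4, 2, 3, 3, 4, 5, 1]. Checking the degree-preserving permutations of the vertex set shows that none except the identity preserves every edge, so Aut(G) is trivial.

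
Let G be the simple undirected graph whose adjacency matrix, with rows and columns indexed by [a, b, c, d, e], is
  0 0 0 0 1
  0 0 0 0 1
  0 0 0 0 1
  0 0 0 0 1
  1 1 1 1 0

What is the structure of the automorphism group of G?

Vertex e has degree 4 and every other vertex has degree 1, so G is the star K_{1,4} with centre e. Any automorphism fixes the centre and permutes the 4 leaves freely, so Aut(G) ≅ S_4 of order 4! = 24.

the symmetric group on 4 letters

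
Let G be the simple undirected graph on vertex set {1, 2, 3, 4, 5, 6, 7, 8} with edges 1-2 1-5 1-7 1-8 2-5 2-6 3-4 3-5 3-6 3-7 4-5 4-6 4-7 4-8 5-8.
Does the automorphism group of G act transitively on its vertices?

Automorphisms preserve degree, but G has vertices of degree 3 and vertices of degree 5; no automorphism maps one to the other, so G is not vertex-transitive.

No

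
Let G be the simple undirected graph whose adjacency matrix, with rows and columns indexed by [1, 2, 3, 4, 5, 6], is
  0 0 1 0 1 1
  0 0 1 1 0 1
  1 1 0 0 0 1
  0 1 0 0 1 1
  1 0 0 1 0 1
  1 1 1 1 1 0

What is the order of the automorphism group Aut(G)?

Vertex 6 is the unique vertex of degree 5; the remaining 5 vertices each have degree 3 and induce a cycle, so G is the wheel on 6 vertices with hub 6. Every automorphism fixes the hub and acts on the rim 5-cycle, so Aut(G) ≅ Aut(C_5) = D_5 of order 10.

10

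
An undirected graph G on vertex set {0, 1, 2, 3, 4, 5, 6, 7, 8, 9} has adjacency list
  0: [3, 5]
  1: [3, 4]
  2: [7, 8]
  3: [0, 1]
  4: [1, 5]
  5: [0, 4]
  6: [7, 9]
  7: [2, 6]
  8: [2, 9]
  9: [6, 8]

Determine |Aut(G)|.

G has two connected components, {2, 6, 7, 8, 9} and {0, 1, 3, 4, 5}; each is 2-regular, so G = C_5 ⊔ C_5. Aut of a disjoint union of two copies of C_5 is the wreath product D_5 ≀ Z_2, of order 2·10² = 200.

200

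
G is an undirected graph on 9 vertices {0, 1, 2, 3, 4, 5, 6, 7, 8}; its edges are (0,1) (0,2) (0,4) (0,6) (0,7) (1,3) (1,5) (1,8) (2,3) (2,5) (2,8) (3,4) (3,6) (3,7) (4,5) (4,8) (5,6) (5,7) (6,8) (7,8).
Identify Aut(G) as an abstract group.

S_4 × S_5

The vertices split by degree into {0, 3, 5, 8} (degree 5) and {1, 2, 4, 6, 7} (degree 4); every edge runs between the two parts, so G is the complete bipartite graph K_{4,5}. Automorphisms preserve the bipartition setwise (since the parts differ in size) and act as S_4 × S_5 within it; |Aut| = 2880.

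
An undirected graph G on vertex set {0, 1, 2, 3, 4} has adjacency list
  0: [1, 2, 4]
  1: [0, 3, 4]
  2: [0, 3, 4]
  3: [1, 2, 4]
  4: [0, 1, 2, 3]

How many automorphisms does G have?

Vertex 4 is the unique vertex of degree 4; the remaining 4 vertices each have degree 3 and induce a cycle, so G is the wheel on 5 vertices with hub 4. With the hub fixed, the remaining symmetry is that of the rim cycle C_4, giving the dihedral group D_4.

8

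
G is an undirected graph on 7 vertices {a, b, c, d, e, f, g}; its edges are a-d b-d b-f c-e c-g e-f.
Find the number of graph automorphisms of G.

The degree sequence is [1, 2, 2, 2, 2, 2, 1]; the two degree-1 vertices a and g are the ends of a path, so G = P_7. The only nontrivial automorphism of a path is the end-to-end reflection, so Aut(G) ≅ Z_2.

2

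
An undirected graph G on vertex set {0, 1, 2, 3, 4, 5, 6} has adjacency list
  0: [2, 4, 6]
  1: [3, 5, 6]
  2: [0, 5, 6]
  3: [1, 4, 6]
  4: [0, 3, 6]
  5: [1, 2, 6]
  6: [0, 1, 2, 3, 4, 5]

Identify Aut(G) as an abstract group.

the dihedral group of order 12

Vertex 6 is the unique vertex of degree 6; the remaining 6 vertices each have degree 3 and induce a cycle, so G is the wheel on 7 vertices with hub 6. With the hub fixed, the remaining symmetry is that of the rim cycle C_6, giving the dihedral group D_6.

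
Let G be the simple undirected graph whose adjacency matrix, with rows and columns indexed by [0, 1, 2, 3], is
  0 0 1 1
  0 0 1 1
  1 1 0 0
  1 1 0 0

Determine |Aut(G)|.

G is 2-regular and connected on 4 vertices, i.e. the cycle C_4. C_4 has 4 rotations and 4 reflections, so Aut(C_4) ≅ D_4 of order 8.

8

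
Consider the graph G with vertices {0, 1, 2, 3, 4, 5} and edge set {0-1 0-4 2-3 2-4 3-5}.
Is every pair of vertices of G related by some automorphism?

Automorphisms preserve degree, but G has vertices of degree 1 and vertices of degree 2; no automorphism maps one to the other, so G is not vertex-transitive.

No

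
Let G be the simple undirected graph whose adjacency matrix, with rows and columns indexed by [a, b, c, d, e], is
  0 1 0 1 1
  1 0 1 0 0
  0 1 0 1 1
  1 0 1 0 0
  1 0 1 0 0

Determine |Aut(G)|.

The vertices split by degree into {a, c} (degree 3) and {b, d, e} (degree 2); every edge runs between the two parts, so G is the complete bipartite graph K_{2,3}. The parts have unequal sizes, so no automorphism swaps them; each part is permuted independently, giving S_2 × S_3 of order 2!·3! = 12.

12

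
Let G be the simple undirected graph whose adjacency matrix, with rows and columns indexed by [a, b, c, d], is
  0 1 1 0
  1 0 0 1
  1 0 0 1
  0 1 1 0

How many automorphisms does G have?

8

G is 2-regular and bipartite on 2^2 = 4 vertices with girth 4; it is the hypercube graph Q_2. Aut(Q_2) consists of the signed permutations of the 2 coordinate axes: 2! permutations times 2^2 sign flips, so |Aut| = 2^2·2! = 8.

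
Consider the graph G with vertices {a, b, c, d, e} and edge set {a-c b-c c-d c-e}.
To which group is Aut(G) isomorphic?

Vertex c has degree 4 and every other vertex has degree 1, so G is the star K_{1,4} with centre c. The 4 leaves are pairwise interchangeable while the centre is fixed, giving Aut(G) = S_4.

S_4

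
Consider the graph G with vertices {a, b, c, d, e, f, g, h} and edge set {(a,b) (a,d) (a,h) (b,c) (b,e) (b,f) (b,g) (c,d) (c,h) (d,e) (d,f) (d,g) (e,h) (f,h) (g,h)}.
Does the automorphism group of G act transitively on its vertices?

Automorphisms preserve degree, but G has vertices of degree 3 and vertices of degree 5; no automorphism maps one to the other, so G is not vertex-transitive.

No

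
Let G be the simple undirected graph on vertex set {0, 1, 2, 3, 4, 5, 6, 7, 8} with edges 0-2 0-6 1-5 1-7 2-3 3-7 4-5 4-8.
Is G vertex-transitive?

Automorphisms preserve degree, but G has vertices of degree 1 and vertices of degree 2; no automorphism maps one to the other, so G is not vertex-transitive.

No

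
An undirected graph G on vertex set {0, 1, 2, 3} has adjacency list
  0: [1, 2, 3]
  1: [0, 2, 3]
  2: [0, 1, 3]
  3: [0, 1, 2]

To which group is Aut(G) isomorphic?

All 4 vertices are pairwise adjacent: G = K_4. Every bijection on the vertex set is an automorphism of K_4; hence Aut(K_4) ≅ S_4, order 24.

the symmetric group on 4 letters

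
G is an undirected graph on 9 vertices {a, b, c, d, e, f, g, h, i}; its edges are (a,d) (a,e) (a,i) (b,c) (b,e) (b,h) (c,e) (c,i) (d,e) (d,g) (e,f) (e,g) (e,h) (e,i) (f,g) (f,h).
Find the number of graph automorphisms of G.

Vertex e is the unique vertex of degree 8; the remaining 8 vertices each have degree 3 and induce a cycle, so G is the wheel on 9 vertices with hub e. With the hub fixed, the remaining symmetry is that of the rim cycle C_8, giving the dihedral group D_8.

16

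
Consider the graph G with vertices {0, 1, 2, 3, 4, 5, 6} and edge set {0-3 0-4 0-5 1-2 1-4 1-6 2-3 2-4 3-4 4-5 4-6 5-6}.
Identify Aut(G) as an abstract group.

Vertex 4 is the unique vertex of degree 6; the remaining 6 vertices each have degree 3 and induce a cycle, so G is the wheel on 7 vertices with hub 4. Every automorphism fixes the hub and acts on the rim 6-cycle, so Aut(G) ≅ Aut(C_6) = D_6 of order 12.

the dihedral group of order 12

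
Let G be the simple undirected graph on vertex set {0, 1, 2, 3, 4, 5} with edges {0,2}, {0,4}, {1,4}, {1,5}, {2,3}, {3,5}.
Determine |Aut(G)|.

Every vertex has degree 2 and the graph is connected, so G is the 6-cycle C_6. C_6 has 6 rotations and 6 reflections, so Aut(C_6) ≅ D_6 of order 12.

12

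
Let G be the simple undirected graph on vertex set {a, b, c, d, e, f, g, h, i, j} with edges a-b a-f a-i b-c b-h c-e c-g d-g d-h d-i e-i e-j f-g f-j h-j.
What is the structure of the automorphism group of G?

G is 3-regular on 10 vertices with no triangles and no 4-cycles (girth 5): this is the Petersen graph. Viewing the Petersen graph as the Kneser graph K(5,2) — vertices are 2-subsets of {1,…,5}, edges join disjoint pairs — its automorphisms are exactly the permutations of the 5-element set, so Aut ≅ S_5 of order 120.

the symmetric group S_5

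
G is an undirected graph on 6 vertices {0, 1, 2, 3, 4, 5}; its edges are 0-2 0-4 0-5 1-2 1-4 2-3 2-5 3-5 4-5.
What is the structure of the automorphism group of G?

Degrees alone do not determine every vertex (e.g. 0 and 4 both have degree 3), but their neighbour-degree multisets differ: N(0) has degrees [3, 4, 4] while N(4) has degrees [2, 3, 4]. Repeating this refinement separates all vertices, so the only automorphism is the identity.

{e}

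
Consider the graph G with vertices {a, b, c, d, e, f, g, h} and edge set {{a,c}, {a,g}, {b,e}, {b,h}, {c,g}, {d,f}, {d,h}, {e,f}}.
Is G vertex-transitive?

G has two connected components, {b, d, e, f, h} and {a, c, g}; each is 2-regular, so G = C_5 ⊔ C_3. The orbit of a under Aut(G) is {a, c, g}, which does not contain b, so G is not vertex-transitive.

No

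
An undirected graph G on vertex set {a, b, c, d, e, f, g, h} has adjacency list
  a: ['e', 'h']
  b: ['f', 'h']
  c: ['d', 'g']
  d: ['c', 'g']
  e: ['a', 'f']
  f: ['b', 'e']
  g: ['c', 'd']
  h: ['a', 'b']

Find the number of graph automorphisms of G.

60

G has two connected components, {a, b, e, f, h} and {c, d, g}; each is 2-regular, so G = C_5 ⊔ C_3. The components are non-isomorphic (different sizes), so Aut(G) = Aut(C_3) × Aut(C_5) = D_3 × D_5 of order 6·10 = 60.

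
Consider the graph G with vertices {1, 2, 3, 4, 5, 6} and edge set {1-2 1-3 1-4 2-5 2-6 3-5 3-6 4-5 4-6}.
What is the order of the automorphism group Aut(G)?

G is 3-regular and bipartite with parts {2, 3, 4} and {1, 5, 6} (each part is independent and every cross-pair is an edge), so G = K_{3,3}. Each part can be permuted independently (S_3 × S_3) and the two equal-size parts can also be swapped, giving (S_3 × S_3) ⋊ Z_2 of order 2·(3!)² = 72.

72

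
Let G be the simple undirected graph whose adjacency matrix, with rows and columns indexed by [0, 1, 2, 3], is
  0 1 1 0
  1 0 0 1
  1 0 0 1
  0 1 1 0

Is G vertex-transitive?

Yes

Every vertex has degree 2 and the graph is connected, so G is the 4-cycle C_4. C_4 has 4 rotations and 4 reflections, so Aut(C_4) ≅ D_4 of order 8. Under this action every vertex can be carried to every other, so G is vertex-transitive.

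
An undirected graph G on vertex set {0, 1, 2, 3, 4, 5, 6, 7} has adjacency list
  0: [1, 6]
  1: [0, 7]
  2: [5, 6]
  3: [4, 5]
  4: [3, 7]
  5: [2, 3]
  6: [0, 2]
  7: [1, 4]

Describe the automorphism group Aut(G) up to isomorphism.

Every vertex has degree 2 and the graph is connected, so G is the 8-cycle C_8. The automorphisms of the 8-cycle are exactly the symmetries of a regular 8-gon: the dihedral group D_8, |D_8| = 16.

the dihedral group of order 16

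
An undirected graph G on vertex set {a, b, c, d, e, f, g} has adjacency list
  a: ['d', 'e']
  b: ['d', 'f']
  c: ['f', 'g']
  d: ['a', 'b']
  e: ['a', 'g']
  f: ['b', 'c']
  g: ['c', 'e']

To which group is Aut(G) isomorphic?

Every vertex has degree 2 and the graph is connected, so G is the 7-cycle C_7. C_7 has 7 rotations and 7 reflections, so Aut(C_7) ≅ D_7 of order 14.

D_7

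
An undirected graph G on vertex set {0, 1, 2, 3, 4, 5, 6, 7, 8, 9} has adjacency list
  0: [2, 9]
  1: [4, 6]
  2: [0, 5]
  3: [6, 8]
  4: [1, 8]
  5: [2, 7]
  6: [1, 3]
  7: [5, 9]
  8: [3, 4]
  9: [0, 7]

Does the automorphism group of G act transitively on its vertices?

G has two connected components, {0, 2, 5, 7, 9} and {1, 3, 4, 6, 8}; each is 2-regular, so G = C_5 ⊔ C_5. Aut of a disjoint union of two copies of C_5 is the wreath product D_5 ≀ Z_2, of order 2·10² = 200. Under this action every vertex can be carried to every other, so G is vertex-transitive.

Yes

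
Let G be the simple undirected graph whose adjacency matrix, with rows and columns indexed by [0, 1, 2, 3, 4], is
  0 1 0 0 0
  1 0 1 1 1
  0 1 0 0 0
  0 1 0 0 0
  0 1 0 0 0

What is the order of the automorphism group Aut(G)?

24

Vertex 1 has degree 4 and every other vertex has degree 1, so G is the star K_{1,4} with centre 1. The 4 leaves are pairwise interchangeable while the centre is fixed, giving Aut(G) = S_4.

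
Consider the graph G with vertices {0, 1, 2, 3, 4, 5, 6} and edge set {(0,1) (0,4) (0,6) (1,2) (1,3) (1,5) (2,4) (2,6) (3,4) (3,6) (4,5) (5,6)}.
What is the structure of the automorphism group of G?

S_3 × S_4

The vertices split by degree into {1, 4, 6} (degree 4) and {0, 2, 3, 5} (degree 3); every edge runs between the two parts, so G is the complete bipartite graph K_{3,4}. The parts have unequal sizes, so no automorphism swaps them; each part is permuted independently, giving S_3 × S_4 of order 3!·4! = 144.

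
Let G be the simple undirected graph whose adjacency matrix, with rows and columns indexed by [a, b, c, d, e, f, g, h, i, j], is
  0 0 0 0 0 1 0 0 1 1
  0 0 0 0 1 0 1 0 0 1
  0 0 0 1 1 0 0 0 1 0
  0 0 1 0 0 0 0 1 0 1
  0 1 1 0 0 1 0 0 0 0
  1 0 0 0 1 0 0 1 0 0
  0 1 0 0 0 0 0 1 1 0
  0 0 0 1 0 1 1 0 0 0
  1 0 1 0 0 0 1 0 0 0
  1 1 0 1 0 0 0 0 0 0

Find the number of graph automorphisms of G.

120

G is 3-regular on 10 vertices with no triangles and no 4-cycles (girth 5): this is the Petersen graph. Viewing the Petersen graph as the Kneser graph K(5,2) — vertices are 2-subsets of {1,…,5}, edges join disjoint pairs — its automorphisms are exactly the permutations of the 5-element set, so Aut ≅ S_5 of order 120.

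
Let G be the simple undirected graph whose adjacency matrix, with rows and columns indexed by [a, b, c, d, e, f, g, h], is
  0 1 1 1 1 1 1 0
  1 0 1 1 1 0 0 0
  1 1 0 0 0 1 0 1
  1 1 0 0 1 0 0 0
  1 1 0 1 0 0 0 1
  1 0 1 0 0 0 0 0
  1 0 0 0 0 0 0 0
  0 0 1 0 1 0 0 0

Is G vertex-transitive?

No

Vertex a is the only vertex of degree 6, so every automorphism fixes it; G is not vertex-transitive.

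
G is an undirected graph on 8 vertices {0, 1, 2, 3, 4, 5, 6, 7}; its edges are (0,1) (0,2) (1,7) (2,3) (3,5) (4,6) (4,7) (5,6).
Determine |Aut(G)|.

G is 2-regular and connected on 8 vertices, i.e. the cycle C_8. The automorphisms of the 8-cycle are exactly the symmetries of a regular 8-gon: the dihedral group D_8, |D_8| = 16.

16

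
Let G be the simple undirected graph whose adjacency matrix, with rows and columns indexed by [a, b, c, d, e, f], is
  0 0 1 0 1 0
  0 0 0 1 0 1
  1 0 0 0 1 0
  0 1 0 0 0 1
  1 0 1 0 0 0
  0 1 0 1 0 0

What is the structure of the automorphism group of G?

G has two connected components, {a, c, e} and {b, d, f}; each is 2-regular, so G = C_3 ⊔ C_3. Aut of a disjoint union of two copies of C_3 is the wreath product D_3 ≀ Z_2, of order 2·6² = 72.

(D_3 × D_3) ⋊ Z_2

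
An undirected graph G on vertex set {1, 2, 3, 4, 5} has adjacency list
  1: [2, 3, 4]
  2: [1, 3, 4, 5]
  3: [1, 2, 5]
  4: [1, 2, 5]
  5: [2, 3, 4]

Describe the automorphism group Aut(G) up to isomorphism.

Vertex 2 is the unique vertex of degree 4; the remaining 4 vertices each have degree 3 and induce a cycle, so G is the wheel on 5 vertices with hub 2. Every automorphism fixes the hub and acts on the rim 4-cycle, so Aut(G) ≅ Aut(C_4) = D_4 of order 8.

the dihedral group of order 8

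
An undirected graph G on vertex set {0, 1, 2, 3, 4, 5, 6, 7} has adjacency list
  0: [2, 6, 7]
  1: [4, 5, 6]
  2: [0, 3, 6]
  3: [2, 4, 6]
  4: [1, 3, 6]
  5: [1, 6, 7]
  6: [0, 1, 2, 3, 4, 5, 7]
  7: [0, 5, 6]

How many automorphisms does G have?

14

Vertex 6 is the unique vertex of degree 7; the remaining 7 vertices each have degree 3 and induce a cycle, so G is the wheel on 8 vertices with hub 6. Every automorphism fixes the hub and acts on the rim 7-cycle, so Aut(G) ≅ Aut(C_7) = D_7 of order 14.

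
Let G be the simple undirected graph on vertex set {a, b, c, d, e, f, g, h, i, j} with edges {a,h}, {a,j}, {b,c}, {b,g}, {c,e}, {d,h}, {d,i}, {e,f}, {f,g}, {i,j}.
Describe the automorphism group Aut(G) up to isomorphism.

G has two connected components, {a, d, h, i, j} and {b, c, e, f, g}; each is 2-regular, so G = C_5 ⊔ C_5. Aut of a disjoint union of two copies of C_5 is the wreath product D_5 ≀ Z_2, of order 2·10² = 200.

D_5 ≀ Z_2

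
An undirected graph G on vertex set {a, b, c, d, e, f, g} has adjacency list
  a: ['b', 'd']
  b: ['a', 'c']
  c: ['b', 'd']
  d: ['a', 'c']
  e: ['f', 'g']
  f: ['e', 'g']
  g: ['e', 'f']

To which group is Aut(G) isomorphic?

D_4 × D_3

G has two connected components, {a, b, c, d} and {e, f, g}; each is 2-regular, so G = C_4 ⊔ C_3. The components are non-isomorphic (different sizes), so Aut(G) = Aut(C_4) × Aut(C_3) = D_4 × D_3 of order 8·6 = 48.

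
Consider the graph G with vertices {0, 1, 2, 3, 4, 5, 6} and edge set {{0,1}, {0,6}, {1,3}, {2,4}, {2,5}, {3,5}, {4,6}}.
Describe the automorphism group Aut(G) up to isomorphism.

the dihedral group of order 14

Every vertex has degree 2 and the graph is connected, so G is the 7-cycle C_7. C_7 has 7 rotations and 7 reflections, so Aut(C_7) ≅ D_7 of order 14.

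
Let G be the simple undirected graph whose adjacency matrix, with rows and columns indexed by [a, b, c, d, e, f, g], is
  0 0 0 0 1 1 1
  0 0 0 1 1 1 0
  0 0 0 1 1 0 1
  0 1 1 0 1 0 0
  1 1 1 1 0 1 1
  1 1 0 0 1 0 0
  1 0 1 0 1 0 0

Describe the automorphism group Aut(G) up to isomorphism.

Vertex e is the unique vertex of degree 6; the remaining 6 vertices each have degree 3 and induce a cycle, so G is the wheel on 7 vertices with hub e. With the hub fixed, the remaining symmetry is that of the rim cycle C_6, giving the dihedral group D_6.

the dihedral group of order 12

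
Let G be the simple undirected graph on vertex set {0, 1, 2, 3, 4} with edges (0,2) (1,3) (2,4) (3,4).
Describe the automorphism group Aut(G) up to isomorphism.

The degree sequence is [1, 1, 2, 2, 2]; the two degree-1 vertices 0 and 1 are the ends of a path, so G = P_5. A path has exactly one nontrivial symmetry — reversal — giving Aut(G) of order 2.

C_2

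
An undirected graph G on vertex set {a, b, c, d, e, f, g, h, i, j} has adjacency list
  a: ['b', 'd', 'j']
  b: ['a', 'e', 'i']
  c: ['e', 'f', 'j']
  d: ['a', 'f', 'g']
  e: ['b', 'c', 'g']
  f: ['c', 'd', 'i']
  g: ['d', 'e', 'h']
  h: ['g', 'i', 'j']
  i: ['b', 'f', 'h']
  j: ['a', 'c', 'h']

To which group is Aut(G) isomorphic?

G is 3-regular on 10 vertices with no triangles and no 4-cycles (girth 5): this is the Petersen graph. Viewing the Petersen graph as the Kneser graph K(5,2) — vertices are 2-subsets of {1,…,5}, edges join disjoint pairs — its automorphisms are exactly the permutations of the 5-element set, so Aut ≅ S_5 of order 120.

S_5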